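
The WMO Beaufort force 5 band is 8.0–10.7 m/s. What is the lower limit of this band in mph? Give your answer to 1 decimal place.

17.9 mph

8.0–10.7 m/s × 2.237 = 17.9–23.9 mph.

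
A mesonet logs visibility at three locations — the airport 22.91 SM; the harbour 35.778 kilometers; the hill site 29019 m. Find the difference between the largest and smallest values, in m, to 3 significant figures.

7850 m

the airport: 22.91 SM = 36870.07 m.
the harbour: 35.778 km = 35778.00 m.
Spread: 36870.07 − 29019.00 = 7850 m.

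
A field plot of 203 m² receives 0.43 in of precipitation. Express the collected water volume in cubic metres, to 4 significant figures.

2.217 cubic metres

Depth: 0.43 in × 25.4 = 10.922 mm.
1 mm over 1 m² is 1 L, so volume = 10.922 × 203 = 2217.166 L = 2.217 m³.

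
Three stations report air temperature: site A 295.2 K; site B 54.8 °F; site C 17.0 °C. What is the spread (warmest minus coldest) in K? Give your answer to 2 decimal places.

9.38 K

site A: 295.2 K = 22.050 °C.
site B: 54.8 °F = 12.667 °C.
Spread: 22.050 − 12.667 = 9.383 °C.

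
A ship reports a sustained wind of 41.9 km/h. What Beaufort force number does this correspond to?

41.9 km/h = 11.6 m/s, which is Beaufort 6 (strong breeze, 10.8–13.8 m/s).

Beaufort force 6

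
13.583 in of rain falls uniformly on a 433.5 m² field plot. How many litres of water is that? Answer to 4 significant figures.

149600 litres

Depth: 13.583 in × 25.4 = 345.0082 mm.
1 mm over 1 m² is 1 L, so volume = 345.0082 × 433.5 = 149561.05 L ≈ 149600 L.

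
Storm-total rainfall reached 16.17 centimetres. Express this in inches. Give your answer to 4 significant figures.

1 cm = 0.393701 in, so 16.17 × 0.393701 = 6.366 in.

6.366 in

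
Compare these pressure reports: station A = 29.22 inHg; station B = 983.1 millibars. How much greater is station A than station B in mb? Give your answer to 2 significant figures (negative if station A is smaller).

6.4 mb

station A: 29.22 inHg = 989.503 mb.
Difference: 989.503 − 983.100 = 6.4 mb.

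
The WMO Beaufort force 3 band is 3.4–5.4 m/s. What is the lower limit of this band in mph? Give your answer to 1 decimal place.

7.6 mph

3.4–5.4 m/s × 2.237 = 7.6–12.1 mph.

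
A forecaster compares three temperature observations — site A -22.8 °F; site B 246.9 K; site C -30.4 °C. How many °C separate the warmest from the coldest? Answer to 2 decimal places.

4.19 °C

site A: -22.8 °F = -30.444 °C.
site B: 246.9 K = -26.250 °C.
Spread: (-26.250) − (-30.444) = 4.194 °C.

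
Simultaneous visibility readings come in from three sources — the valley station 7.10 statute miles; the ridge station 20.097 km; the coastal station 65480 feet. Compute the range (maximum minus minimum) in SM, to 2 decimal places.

the ridge station: 20.097 km = 12.4877 SM.
the coastal station: 65480 ft = 12.4015 SM.
Spread: 12.4877 − 7.1000 = 5.39 SM.

5.39 SM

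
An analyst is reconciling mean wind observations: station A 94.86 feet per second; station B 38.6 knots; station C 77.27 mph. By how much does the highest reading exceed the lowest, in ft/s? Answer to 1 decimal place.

station B: 38.6 kt = 65.149 ft/s.
station C: 77.27 mph = 113.329 ft/s.
Spread: 113.329 − 65.149 = 48.2 ft/s.

48.2 ft/s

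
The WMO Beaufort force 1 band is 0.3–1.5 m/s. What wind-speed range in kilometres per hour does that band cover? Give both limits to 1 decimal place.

1.1 to 5.4 km/h

0.3–1.5 m/s × 3.6 = 1.1–5.4 km/h.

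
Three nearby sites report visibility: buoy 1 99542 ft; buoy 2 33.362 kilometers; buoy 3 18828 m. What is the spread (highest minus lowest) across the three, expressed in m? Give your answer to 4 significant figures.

14530 m

buoy 1: 99542 ft = 30340.40 m.
buoy 2: 33.362 km = 33362.00 m.
Spread: 33362.00 − 18828.00 = 14530 m.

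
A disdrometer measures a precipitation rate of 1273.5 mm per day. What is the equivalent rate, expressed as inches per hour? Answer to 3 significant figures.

2.09 in/hour

1273.5 mm/day × 0.0393701 in/mm × 0.0416667 day/hour = 2.09 in/hour.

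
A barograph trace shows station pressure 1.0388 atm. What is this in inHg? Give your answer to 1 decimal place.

31.1 inHg

1 atm = 29.9213 inHg, so 1.0388 × 29.9213 = 31.1 inHg.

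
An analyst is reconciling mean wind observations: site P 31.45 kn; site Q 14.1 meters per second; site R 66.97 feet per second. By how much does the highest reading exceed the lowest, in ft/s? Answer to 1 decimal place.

site P: 31.45 kt = 53.082 ft/s.
site Q: 14.1 m/s = 46.260 ft/s.
Spread: 66.970 − 46.260 = 20.7 ft/s.

20.7 ft/s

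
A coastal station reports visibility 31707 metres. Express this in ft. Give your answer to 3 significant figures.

104000 ft

1 m = 3.28084 ft, so 31707 × 3.28084 = 104000 ft.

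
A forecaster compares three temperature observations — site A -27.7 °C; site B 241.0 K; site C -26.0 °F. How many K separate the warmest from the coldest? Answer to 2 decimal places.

site B: 241.0 K = -32.150 °C.
site C: -26.0 °F = -32.222 °C.
Spread: (-27.700) − (-32.222) = 4.522 °C.

4.52 K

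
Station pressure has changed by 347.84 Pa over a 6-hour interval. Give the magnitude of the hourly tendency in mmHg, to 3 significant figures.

0.435 mmHg per hour

347.84 Pa / 6 h × 0.00750062 mmHg/Pa = 0.435 mmHg/h.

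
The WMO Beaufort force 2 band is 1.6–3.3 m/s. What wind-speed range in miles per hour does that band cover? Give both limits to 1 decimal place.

3.6 to 7.4 mph

1.6–3.3 m/s × 2.237 = 3.6–7.4 mph.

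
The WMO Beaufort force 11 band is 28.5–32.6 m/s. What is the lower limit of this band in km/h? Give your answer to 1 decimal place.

28.5–32.6 m/s × 3.6 = 102.6–117.4 km/h.

102.6 km/h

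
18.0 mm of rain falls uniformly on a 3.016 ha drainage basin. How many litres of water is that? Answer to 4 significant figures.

Area: 3.016 ha = 30160 m².
1 mm over 1 m² is 1 L, so volume = 18 × 30160 = 542880 L ≈ 542900 L.

542900 litres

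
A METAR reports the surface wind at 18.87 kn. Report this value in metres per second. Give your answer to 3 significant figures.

9.71 m/s

1 kt = 0.514444 m/s, so 18.87 × 0.514444 = 9.71 m/s.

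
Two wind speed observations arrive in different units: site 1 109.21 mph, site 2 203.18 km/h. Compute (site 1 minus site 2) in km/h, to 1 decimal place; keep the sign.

-27.4 km/h

site 1: 109.21 mph = 175.756 km/h.
Difference: 175.756 − 203.180 = -27.4 km/h.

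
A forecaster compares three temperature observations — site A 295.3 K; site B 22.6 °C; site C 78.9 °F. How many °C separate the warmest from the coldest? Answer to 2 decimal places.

3.91 °C

site A: 295.3 K = 22.150 °C.
site C: 78.9 °F = 26.056 °C.
Spread: 26.056 − 22.150 = 3.906 °C.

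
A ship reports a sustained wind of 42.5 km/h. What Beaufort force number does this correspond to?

42.5 km/h = 11.8 m/s, which is Beaufort 6 (strong breeze, 10.8–13.8 m/s).

Beaufort force 6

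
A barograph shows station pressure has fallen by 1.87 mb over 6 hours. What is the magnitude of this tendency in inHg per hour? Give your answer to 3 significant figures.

1.87 mb / 6 h × 0.02953 inHg/mb = 0.00920 inHg/h.

0.00920 inHg per hour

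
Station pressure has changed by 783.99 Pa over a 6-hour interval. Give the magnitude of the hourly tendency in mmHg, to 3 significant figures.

0.980 mmHg per hour

783.99 Pa / 6 h × 0.00750062 mmHg/Pa = 0.980 mmHg/h.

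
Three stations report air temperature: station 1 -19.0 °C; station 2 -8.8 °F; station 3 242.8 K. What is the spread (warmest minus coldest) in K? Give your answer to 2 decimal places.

11.35 K

station 2: -8.8 °F = -22.667 °C.
station 3: 242.8 K = -30.350 °C.
Spread: (-19.000) − (-30.350) = 11.350 °C.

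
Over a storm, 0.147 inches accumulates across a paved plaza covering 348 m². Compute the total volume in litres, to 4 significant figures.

Depth: 0.147 in × 25.4 = 3.7338 mm.
1 mm over 1 m² is 1 L, so volume = 3.7338 × 348 = 1299.3624 L ≈ 1299 L.

1299 litres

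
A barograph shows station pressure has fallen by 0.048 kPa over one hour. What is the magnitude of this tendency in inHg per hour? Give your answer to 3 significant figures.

0.048 kPa / 1 h × 0.2953 inHg/kPa = 0.0142 inHg/h.

0.0142 inHg per hour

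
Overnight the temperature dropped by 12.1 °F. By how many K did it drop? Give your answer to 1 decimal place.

A change of 1 °C equals a change of 1.8 °F: ΔK = 12.1 × 0.5556 = 6.7 K.

6.7 K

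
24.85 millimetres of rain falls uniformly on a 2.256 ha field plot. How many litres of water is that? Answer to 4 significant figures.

560600 litres

Area: 2.256 ha = 22560 m².
1 mm over 1 m² is 1 L, so volume = 24.85 × 22560 = 560616 L ≈ 560600 L.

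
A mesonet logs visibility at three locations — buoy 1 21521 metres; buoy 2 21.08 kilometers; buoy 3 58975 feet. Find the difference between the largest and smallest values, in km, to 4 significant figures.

buoy 1: 21521 m = 21.52100 km.
buoy 3: 58975 ft = 17.97558 km.
Spread: 21.52100 − 17.97558 = 3.545 km.

3.545 km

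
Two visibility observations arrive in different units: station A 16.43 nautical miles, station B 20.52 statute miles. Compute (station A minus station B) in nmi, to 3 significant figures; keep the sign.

station B: 20.52 SM = 17.8314 nmi.
Difference: 16.4300 − 17.8314 = -1.40 nmi.

-1.40 nmi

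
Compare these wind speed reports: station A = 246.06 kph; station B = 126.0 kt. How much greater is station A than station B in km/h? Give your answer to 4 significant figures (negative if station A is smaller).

12.71 km/h

station B: 126.0 kt = 233.3520 km/h.
Difference: 246.0600 − 233.3520 = 12.71 km/h.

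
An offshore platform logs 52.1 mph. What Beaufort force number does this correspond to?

52.1 mph = 23.3 m/s, which is Beaufort 9 (strong gale, 20.8–24.4 m/s).

Beaufort force 9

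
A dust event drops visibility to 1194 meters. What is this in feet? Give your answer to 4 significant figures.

3917 ft

1 m = 3.28084 ft, so 1194 × 3.28084 = 3917 ft.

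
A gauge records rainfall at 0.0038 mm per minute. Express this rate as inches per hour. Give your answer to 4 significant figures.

0.008976 in/hour

0.0038 mm/minute × 0.0393701 in/mm × 60 minute/hour = 0.008976 in/hour.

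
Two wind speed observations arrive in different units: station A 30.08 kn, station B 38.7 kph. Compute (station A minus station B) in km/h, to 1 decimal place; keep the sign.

17.0 km/h

station A: 30.08 kt = 55.708 km/h.
Difference: 55.708 − 38.700 = 17.0 km/h.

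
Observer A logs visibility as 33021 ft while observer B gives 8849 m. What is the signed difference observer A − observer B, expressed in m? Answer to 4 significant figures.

1216 m

observer A: 33021 ft = 10064.80 m.
Difference: 10064.80 − 8849.00 = 1216 m.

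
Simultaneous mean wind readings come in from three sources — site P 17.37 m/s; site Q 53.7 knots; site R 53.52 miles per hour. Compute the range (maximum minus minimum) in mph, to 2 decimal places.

site P: 17.37 m/s = 38.8556 mph.
site Q: 53.7 kt = 61.7969 mph.
Spread: 61.7969 − 38.8556 = 22.94 mph.

22.94 mph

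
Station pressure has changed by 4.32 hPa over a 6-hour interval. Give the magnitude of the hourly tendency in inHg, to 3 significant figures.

0.0213 inHg per hour

4.32 hPa / 6 h × 0.02953 inHg/hPa = 0.0213 inHg/h.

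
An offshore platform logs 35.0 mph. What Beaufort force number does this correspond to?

Beaufort force 7

35.0 mph = 15.6 m/s, which is Beaufort 7 (near gale, 13.9–17.1 m/s).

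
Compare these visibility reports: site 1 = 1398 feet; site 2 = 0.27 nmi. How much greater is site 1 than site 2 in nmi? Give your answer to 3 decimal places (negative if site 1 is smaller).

-0.040 nmi

site 1: 1398 ft = 0.23008 nmi.
Difference: 0.23008 − 0.27000 = -0.040 nmi.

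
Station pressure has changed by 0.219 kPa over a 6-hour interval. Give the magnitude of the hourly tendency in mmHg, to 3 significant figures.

0.274 mmHg per hour

0.219 kPa / 6 h × 7.50062 mmHg/kPa = 0.274 mmHg/h.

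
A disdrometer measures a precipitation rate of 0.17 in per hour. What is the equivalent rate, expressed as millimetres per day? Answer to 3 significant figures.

104 mm/day

0.17 in/hour × 25.4 mm/in × 24 hour/day = 104 mm/day.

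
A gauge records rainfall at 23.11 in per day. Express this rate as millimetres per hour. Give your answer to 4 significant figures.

23.11 in/day × 25.4 mm/in × 0.0416667 day/hour = 24.46 mm/hour.

24.46 mm/hour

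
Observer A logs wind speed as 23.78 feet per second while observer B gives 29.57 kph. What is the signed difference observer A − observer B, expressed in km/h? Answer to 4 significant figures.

observer A: 23.78 ft/s = 26.09332 km/h.
Difference: 26.09332 − 29.57000 = -3.477 km/h.

-3.477 km/h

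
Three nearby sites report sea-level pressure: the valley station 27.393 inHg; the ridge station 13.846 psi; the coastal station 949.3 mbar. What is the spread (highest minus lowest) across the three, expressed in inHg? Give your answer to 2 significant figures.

the ridge station: 13.846 psi = 28.1907 inHg.
the coastal station: 949.3 mb = 28.0328 inHg.
Spread: 28.1907 − 27.3930 = 0.80 inHg.

0.80 inHg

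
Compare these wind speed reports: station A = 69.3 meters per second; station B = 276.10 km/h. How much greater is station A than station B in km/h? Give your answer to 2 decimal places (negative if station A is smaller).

-26.62 km/h

station A: 69.3 m/s = 249.4800 km/h.
Difference: 249.4800 − 276.1000 = -26.62 km/h.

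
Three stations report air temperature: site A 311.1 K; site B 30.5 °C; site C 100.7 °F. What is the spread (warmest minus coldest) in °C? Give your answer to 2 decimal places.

site A: 311.1 K = 37.950 °C.
site C: 100.7 °F = 38.167 °C.
Spread: 38.167 − 30.500 = 7.667 °C.

7.67 °C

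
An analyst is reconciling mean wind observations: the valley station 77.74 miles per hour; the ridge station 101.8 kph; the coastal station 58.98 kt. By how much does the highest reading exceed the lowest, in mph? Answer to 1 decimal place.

14.5 mph

the ridge station: 101.8 km/h = 63.256 mph.
the coastal station: 58.98 kt = 67.873 mph.
Spread: 77.740 − 63.256 = 14.5 mph.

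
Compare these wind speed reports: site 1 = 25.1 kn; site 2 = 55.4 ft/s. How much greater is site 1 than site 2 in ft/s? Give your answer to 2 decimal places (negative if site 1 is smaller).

-13.04 ft/s

site 1: 25.1 kt = 42.3640 ft/s.
Difference: 42.3640 − 55.4000 = -13.04 ft/s.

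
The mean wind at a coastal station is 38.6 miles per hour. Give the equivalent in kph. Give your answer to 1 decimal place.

1 mph = 1.60934 km/h, so 38.6 × 1.60934 = 62.1 km/h.

62.1 km/h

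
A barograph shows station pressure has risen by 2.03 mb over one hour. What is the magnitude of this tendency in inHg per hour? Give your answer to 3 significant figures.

2.03 mb / 1 h × 0.02953 inHg/mb = 0.0599 inHg/h.

0.0599 inHg per hour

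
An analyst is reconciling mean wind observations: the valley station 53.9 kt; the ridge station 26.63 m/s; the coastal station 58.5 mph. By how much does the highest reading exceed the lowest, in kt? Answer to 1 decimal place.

the ridge station: 26.63 m/s = 51.765 kt.
the coastal station: 58.5 mph = 50.835 kt.
Spread: 53.900 − 50.835 = 3.1 kt.

3.1 kt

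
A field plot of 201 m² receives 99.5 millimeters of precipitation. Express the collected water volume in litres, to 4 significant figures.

1 mm over 1 m² is 1 L, so volume = 99.5 × 201 = 19999.5 L ≈ 20000 L.

20000 litres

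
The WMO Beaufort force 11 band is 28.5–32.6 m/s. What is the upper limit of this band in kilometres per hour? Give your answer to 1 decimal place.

117.4 km/h

28.5–32.6 m/s × 3.6 = 102.6–117.4 km/h.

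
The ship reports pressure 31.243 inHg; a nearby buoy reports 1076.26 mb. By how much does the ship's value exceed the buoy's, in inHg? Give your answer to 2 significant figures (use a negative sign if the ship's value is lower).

-0.54 inHg

the buoy: 1076.26 mb = 31.7819 inHg.
Difference: 31.2430 − 31.7819 = -0.54 inHg.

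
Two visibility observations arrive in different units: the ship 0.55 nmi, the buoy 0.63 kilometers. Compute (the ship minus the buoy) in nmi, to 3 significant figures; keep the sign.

the buoy: 0.63 km = 0.34017 nmi.
Difference: 0.55000 − 0.34017 = 0.210 nmi.

0.210 nmi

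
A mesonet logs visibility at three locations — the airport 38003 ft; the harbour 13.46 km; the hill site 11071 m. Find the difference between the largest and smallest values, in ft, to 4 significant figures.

the harbour: 13.46 km = 44160.10 ft.
the hill site: 11071 m = 36322.18 ft.
Spread: 44160.10 − 36322.18 = 7838 ft.

7838 ft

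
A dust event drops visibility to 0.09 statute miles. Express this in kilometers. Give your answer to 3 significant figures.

1 SM = 1.60934 km, so 0.09 × 1.60934 = 0.145 km.

0.145 km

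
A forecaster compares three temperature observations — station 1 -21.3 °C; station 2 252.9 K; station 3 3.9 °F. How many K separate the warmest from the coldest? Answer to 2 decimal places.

5.69 K

station 2: 252.9 K = -20.250 °C.
station 3: 3.9 °F = -15.611 °C.
Spread: (-15.611) − (-21.300) = 5.689 °C.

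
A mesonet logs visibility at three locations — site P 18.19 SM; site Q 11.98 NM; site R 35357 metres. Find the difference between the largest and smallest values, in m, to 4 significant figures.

13170 m

site P: 18.19 SM = 29273.97 m.
site Q: 11.98 nmi = 22186.96 m.
Spread: 35357.00 − 22186.96 = 13170 m.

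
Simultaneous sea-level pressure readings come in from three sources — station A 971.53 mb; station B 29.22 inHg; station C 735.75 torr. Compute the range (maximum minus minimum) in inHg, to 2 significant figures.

0.53 inHg

station A: 971.53 mb = 28.6893 inHg.
station C: 735.75 mmHg = 28.9665 inHg.
Spread: 29.2200 − 28.6893 = 0.53 inHg.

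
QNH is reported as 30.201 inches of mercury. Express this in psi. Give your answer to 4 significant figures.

1 inHg = 0.491154 psi, so 30.201 × 0.491154 = 14.83 psi.

14.83 psi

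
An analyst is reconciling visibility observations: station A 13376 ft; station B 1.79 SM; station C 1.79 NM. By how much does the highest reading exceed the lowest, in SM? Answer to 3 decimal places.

station A: 13376 ft = 2.53333 SM.
station C: 1.79 nmi = 2.05990 SM.
Spread: 2.53333 − 1.79000 = 0.743 SM.

0.743 SM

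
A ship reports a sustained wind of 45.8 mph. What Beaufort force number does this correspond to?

Beaufort force 8

45.8 mph = 20.5 m/s, which is Beaufort 8 (gale, 17.2–20.7 m/s).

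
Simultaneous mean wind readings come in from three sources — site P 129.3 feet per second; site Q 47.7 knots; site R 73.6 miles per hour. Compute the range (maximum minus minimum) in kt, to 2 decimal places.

28.91 kt

site P: 129.3 ft/s = 76.6082 kt.
site R: 73.6 mph = 63.9567 kt.
Spread: 76.6082 − 47.7000 = 28.91 kt.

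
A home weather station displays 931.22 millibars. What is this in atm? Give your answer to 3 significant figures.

1 mb = 0.000986923 atm, so 931.22 × 0.000986923 = 0.919 atm.

0.919 atm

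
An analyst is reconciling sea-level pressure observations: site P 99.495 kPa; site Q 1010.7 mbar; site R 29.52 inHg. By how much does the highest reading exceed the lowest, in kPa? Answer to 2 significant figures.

site Q: 1010.7 mb = 101.070 kPa.
site R: 29.52 inHg = 99.966 kPa.
Spread: 101.070 − 99.495 = 1.6 kPa.

1.6 kPa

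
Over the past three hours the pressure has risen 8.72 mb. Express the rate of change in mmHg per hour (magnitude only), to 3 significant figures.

2.18 mmHg per hour

8.72 mb / 3 h × 0.750062 mmHg/mb = 2.18 mmHg/h.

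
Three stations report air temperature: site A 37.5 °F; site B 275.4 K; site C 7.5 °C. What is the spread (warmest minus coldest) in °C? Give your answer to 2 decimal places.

site A: 37.5 °F = 3.056 °C.
site B: 275.4 K = 2.250 °C.
Spread: 7.500 − 2.250 = 5.250 °C.

5.25 °C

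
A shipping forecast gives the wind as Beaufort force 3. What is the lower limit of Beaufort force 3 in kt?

7 kt

Beaufort 3 (gentle breeze) spans 7–10 knots.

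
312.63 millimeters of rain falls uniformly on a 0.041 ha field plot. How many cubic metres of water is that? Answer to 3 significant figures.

128 cubic metres

Area: 0.041 ha = 410 m².
1 mm over 1 m² is 1 L, so volume = 312.63 × 410 = 128178.3 L = 128 m³.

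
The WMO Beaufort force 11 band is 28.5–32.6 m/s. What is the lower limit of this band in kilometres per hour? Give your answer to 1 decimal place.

28.5–32.6 m/s × 3.6 = 102.6–117.4 km/h.

102.6 km/h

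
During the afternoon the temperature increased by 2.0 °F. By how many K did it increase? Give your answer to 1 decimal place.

For a temperature change the 32° offset cancels: ΔK = 2.0 × 0.5556 = 1.1 K.

1.1 K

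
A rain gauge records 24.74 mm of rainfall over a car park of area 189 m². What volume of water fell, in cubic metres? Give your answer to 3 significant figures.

4.68 cubic metres

1 mm over 1 m² is 1 L, so volume = 24.74 × 189 = 4675.86 L = 4.68 m³.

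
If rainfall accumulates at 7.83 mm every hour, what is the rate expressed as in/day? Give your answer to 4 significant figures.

7.83 mm/hour × 0.0393701 in/mm × 24 hour/day = 7.398 in/day.

7.398 in/day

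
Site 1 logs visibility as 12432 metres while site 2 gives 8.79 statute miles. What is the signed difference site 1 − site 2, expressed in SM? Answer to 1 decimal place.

-1.1 SM

site 1: 12432 m = 7.725 SM.
Difference: 7.725 − 8.790 = -1.1 SM.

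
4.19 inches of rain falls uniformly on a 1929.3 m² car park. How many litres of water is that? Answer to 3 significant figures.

205000 litres

Depth: 4.19 in × 25.4 = 106.426 mm.
1 mm over 1 m² is 1 L, so volume = 106.426 × 1929.3 = 205327.68 L ≈ 205000 L.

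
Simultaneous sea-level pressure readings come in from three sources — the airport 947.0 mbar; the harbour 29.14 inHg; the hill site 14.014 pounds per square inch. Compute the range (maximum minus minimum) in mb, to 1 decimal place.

the harbour: 29.14 inHg = 986.794 mb.
the hill site: 14.014 psi = 966.231 mb.
Spread: 986.794 − 947.000 = 39.8 mb.

39.8 mb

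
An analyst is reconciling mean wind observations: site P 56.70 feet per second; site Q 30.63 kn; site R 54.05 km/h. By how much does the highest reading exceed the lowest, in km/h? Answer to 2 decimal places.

site P: 56.70 ft/s = 62.2158 km/h.
site Q: 30.63 kt = 56.7268 km/h.
Spread: 62.2158 − 54.0500 = 8.17 km/h.

8.17 km/h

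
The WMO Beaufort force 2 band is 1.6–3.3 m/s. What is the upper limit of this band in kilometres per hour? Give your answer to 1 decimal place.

1.6–3.3 m/s × 3.6 = 5.8–11.9 km/h.

11.9 km/h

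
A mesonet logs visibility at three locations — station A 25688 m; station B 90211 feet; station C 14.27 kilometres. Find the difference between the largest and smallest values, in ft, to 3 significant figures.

station A: 25688 m = 84278.22 ft.
station C: 14.27 km = 46817.59 ft.
Spread: 90211.00 − 46817.59 = 43400 ft.

43400 ft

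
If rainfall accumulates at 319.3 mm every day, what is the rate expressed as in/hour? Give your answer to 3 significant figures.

0.524 in/hour

319.3 mm/day × 0.0393701 in/mm × 0.0416667 day/hour = 0.524 in/hour.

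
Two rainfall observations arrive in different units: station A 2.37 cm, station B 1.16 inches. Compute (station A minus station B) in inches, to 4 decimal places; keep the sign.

station A: 2.37 cm = 0.933071 in.
Difference: 0.933071 − 1.160000 = -0.2269 in.

-0.2269 in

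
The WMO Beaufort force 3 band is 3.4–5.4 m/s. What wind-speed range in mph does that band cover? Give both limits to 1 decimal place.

7.6 to 12.1 mph

3.4–5.4 m/s × 2.237 = 7.6–12.1 mph.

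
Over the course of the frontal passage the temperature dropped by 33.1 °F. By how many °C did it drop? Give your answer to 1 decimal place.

Converting a difference, only the 9/5 scale factor applies: Δ°C = 33.1 × 0.5556 = 18.4 °C.

18.4 °C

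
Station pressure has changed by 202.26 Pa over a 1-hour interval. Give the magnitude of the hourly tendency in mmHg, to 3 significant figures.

1.52 mmHg per hour

202.26 Pa / 1 h × 0.00750062 mmHg/Pa = 1.52 mmHg/h.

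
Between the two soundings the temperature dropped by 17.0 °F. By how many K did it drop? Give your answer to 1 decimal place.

Converting a difference, only the 9/5 scale factor applies: ΔK = 17.0 × 0.5556 = 9.4 K.

9.4 K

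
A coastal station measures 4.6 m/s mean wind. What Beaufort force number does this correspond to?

Beaufort force 3

4.6 m/s lies in the Beaufort 3 band (gentle breeze, 3.4–5.4 m/s).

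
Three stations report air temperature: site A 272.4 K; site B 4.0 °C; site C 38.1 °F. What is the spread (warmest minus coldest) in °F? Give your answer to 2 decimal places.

site A: 272.4 K = -0.750 °C.
site C: 38.1 °F = 3.389 °C.
Spread: 4.000 − (-0.750) = 4.750 °C = 8.55 °F.

8.55 °F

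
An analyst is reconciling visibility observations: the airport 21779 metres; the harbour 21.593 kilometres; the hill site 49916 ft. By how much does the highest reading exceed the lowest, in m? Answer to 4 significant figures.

the harbour: 21.593 km = 21593.00 m.
the hill site: 49916 ft = 15214.40 m.
Spread: 21779.00 − 15214.40 = 6565 m.

6565 m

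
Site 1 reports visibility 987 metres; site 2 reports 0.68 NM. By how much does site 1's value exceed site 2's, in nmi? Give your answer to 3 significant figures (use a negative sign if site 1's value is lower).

site 1: 987 m = 0.53294 nmi.
Difference: 0.53294 − 0.68000 = -0.147 nmi.

-0.147 nmi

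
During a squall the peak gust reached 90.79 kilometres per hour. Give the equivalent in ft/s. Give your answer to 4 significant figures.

82.74 ft/s

1 km/h = 0.911344 ft/s, so 90.79 × 0.911344 = 82.74 ft/s.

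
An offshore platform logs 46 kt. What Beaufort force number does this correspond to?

Beaufort force 9

46 kt lies in the Beaufort 9 band (strong gale, 41–47 kt).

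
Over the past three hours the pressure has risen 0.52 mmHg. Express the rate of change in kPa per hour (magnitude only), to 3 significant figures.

0.52 mmHg / 3 h × 0.133322 kPa/mmHg = 0.0231 kPa/h.

0.0231 kPa per hour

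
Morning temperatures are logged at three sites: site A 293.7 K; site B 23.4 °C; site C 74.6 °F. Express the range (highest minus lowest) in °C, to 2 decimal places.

site A: 293.7 K = 20.550 °C.
site C: 74.6 °F = 23.667 °C.
Spread: 23.667 − 20.550 = 3.117 °C.

3.12 °C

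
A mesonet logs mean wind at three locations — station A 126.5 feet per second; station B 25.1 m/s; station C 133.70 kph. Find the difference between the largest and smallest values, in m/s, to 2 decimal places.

station A: 126.5 ft/s = 38.5572 m/s.
station C: 133.70 km/h = 37.1389 m/s.
Spread: 38.5572 − 25.1000 = 13.46 m/s.

13.46 m/s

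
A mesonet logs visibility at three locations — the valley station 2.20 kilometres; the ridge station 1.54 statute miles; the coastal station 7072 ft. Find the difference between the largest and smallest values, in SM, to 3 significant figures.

0.201 SM

the valley station: 2.20 km = 1.36702 SM.
the coastal station: 7072 ft = 1.33939 SM.
Spread: 1.54000 − 1.33939 = 0.201 SM.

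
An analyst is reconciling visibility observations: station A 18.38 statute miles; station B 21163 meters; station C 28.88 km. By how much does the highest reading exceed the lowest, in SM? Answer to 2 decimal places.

station B: 21163 m = 13.1501 SM.
station C: 28.88 km = 17.9452 SM.
Spread: 18.3800 − 13.1501 = 5.23 SM.

5.23 SM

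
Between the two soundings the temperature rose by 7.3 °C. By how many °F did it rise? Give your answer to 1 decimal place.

13.1 °F

Converting a difference, only the 9/5 scale factor applies: Δ°F = 7.3 × 1.8 = 13.1 °F.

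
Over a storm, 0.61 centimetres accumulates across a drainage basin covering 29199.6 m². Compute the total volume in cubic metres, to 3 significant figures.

Depth: 0.61 cm × 10 = 6.1 mm.
1 mm over 1 m² is 1 L, so volume = 6.1 × 29199.6 = 178117.56 L = 178 m³.

178 cubic metres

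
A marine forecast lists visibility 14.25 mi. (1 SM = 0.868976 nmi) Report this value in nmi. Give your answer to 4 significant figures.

1 SM = 0.868976 nmi, so 14.25 × 0.868976 = 12.38 nmi.

12.38 nmi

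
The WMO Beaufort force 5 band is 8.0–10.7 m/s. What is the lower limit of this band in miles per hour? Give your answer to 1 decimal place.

17.9 mph

8.0–10.7 m/s × 2.237 = 17.9–23.9 mph.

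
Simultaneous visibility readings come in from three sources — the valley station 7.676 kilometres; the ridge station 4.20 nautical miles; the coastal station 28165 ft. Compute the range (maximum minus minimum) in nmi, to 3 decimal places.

0.491 nmi

the valley station: 7.676 km = 4.14471 nmi.
the coastal station: 28165 ft = 4.63536 nmi.
Spread: 4.63536 − 4.14471 = 0.491 nmi.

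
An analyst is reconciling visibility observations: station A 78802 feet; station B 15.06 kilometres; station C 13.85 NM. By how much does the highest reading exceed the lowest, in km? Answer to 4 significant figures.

10.59 km

station A: 78802 ft = 24.0188 km.
station C: 13.85 nmi = 25.6502 km.
Spread: 25.6502 − 15.0600 = 10.59 km.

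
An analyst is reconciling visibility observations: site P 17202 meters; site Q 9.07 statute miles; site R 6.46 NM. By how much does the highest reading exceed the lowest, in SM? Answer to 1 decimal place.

3.3 SM

site P: 17202 m = 10.689 SM.
site R: 6.46 nmi = 7.434 SM.
Spread: 10.689 − 7.434 = 3.3 SM.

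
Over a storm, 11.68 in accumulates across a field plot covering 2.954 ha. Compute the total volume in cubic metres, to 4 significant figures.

8764 cubic metres

Depth: 11.68 in × 25.4 = 296.672 mm.
Area: 2.954 ha = 29540 m².
1 mm over 1 m² is 1 L, so volume = 296.672 × 29540 = 8763690.9 L = 8764 m³.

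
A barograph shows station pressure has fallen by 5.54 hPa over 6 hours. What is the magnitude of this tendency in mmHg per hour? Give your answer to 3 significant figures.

5.54 hPa / 6 h × 0.750062 mmHg/hPa = 0.693 mmHg/h.

0.693 mmHg per hour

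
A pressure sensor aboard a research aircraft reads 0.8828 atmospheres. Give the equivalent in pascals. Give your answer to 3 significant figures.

89400 Pa

1 atm = 101325 Pa, so 0.8828 × 101325 = 89400 Pa.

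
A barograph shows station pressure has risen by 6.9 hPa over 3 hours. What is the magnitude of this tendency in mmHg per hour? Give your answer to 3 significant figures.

6.9 hPa / 3 h × 0.750062 mmHg/hPa = 1.73 mmHg/h.

1.73 mmHg per hour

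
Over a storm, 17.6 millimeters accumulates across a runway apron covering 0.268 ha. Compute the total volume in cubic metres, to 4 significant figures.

47.17 cubic metres

Area: 0.268 ha = 2680 m².
1 mm over 1 m² is 1 L, so volume = 17.6 × 2680 = 47168 L = 47.17 m³.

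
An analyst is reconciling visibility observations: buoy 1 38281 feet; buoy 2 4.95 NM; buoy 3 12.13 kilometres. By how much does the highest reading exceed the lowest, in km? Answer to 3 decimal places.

2.963 km

buoy 1: 38281 ft = 11.66805 km.
buoy 2: 4.95 nmi = 9.16740 km.
Spread: 12.13000 − 9.16740 = 2.963 km.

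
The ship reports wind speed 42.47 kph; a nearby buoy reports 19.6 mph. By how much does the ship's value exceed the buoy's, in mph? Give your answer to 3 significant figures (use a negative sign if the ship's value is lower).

the ship: 42.47 km/h = 26.3896 mph.
Difference: 26.3896 − 19.6000 = 6.79 mph.

6.79 mph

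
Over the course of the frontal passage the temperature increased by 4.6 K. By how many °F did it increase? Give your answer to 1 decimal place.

Converting a difference, only the 9/5 scale factor applies: Δ°F = 4.6 × 1.8 = 8.3 °F.

8.3 °F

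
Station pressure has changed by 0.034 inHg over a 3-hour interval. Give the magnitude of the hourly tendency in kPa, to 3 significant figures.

0.034 inHg / 3 h × 3.38639 kPa/inHg = 0.0384 kPa/h.

0.0384 kPa per hour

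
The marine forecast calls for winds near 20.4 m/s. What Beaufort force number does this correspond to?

20.4 m/s lies in the Beaufort 8 band (gale, 17.2–20.7 m/s).

Beaufort force 8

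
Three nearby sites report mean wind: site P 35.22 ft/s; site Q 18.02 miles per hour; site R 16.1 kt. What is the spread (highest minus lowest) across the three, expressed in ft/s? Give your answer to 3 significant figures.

8.79 ft/s

site Q: 18.02 mph = 26.4293 ft/s.
site R: 16.1 kt = 27.1737 ft/s.
Spread: 35.2200 − 26.4293 = 8.79 ft/s.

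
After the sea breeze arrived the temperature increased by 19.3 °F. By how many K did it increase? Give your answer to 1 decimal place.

For a temperature change the 32° offset cancels: ΔK = 19.3 × 0.5556 = 10.7 K.

10.7 K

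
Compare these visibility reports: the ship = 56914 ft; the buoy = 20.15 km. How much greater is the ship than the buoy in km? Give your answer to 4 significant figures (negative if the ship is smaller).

the ship: 56914 ft = 17.34739 km.
Difference: 17.34739 − 20.15000 = -2.803 km.

-2.803 km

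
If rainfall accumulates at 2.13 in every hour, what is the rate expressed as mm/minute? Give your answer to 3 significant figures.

2.13 in/hour × 25.4 mm/in × 0.0166667 hour/minute = 0.902 mm/minute.

0.902 mm/minute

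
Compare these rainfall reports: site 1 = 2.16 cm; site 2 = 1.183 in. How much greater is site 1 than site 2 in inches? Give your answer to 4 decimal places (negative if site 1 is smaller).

-0.3326 in

site 1: 2.16 cm = 0.850394 in.
Difference: 0.850394 − 1.183000 = -0.3326 in.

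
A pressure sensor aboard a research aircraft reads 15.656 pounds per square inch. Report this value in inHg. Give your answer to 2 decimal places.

31.88 inHg

1 psi = 2.03602 inHg, so 15.656 × 2.03602 = 31.88 inHg.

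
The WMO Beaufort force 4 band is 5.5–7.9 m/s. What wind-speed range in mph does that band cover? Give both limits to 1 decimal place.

12.3 to 17.7 mph

5.5–7.9 m/s × 2.237 = 12.3–17.7 mph.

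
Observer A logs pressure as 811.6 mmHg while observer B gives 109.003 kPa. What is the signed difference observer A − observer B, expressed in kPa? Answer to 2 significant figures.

observer A: 811.6 mmHg = 108.2044 kPa.
Difference: 108.2044 − 109.0030 = -0.80 kPa.

-0.80 kPa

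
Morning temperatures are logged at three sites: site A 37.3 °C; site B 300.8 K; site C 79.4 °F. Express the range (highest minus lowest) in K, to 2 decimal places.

10.97 K

site B: 300.8 K = 27.650 °C.
site C: 79.4 °F = 26.333 °C.
Spread: 37.300 − 26.333 = 10.967 °C.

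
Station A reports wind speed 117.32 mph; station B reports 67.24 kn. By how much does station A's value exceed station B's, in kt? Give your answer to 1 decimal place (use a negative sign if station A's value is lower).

station A: 117.32 mph = 101.948 kt.
Difference: 101.948 − 67.240 = 34.7 kt.

34.7 kt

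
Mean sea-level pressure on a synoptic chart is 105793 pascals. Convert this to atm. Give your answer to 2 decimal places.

1.04 atm

1 Pa = 9.86923e-06 atm, so 105793 × 9.86923e-06 = 1.04 atm.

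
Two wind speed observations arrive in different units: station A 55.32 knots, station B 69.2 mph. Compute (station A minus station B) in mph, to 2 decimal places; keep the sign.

-5.54 mph

station A: 55.32 kt = 63.6611 mph.
Difference: 63.6611 − 69.2000 = -5.54 mph.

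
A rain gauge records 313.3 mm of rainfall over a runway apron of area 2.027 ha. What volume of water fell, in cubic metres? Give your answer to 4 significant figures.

Area: 2.027 ha = 20270 m².
1 mm over 1 m² is 1 L, so volume = 313.3 × 20270 = 6350591 L = 6351 m³.

6351 cubic metres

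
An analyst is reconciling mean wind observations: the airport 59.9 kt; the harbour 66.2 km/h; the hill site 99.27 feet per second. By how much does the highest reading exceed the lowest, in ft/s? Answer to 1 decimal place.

40.8 ft/s

the airport: 59.9 kt = 101.100 ft/s.
the harbour: 66.2 km/h = 60.331 ft/s.
Spread: 101.100 − 60.331 = 40.8 ft/s.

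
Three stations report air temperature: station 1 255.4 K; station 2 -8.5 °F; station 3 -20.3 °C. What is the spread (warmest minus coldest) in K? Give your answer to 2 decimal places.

station 1: 255.4 K = -17.750 °C.
station 2: -8.5 °F = -22.500 °C.
Spread: (-17.750) − (-22.500) = 4.750 °C.

4.75 K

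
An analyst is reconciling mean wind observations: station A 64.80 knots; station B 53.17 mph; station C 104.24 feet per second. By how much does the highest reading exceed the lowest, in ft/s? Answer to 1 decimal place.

31.4 ft/s

station A: 64.80 kt = 109.370 ft/s.
station B: 53.17 mph = 77.983 ft/s.
Spread: 109.370 − 77.983 = 31.4 ft/s.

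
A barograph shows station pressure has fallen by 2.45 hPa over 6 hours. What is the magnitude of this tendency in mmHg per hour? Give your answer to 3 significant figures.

2.45 hPa / 6 h × 0.750062 mmHg/hPa = 0.306 mmHg/h.

0.306 mmHg per hour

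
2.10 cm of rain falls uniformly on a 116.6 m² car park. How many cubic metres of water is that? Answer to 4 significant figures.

2.449 cubic metres

Depth: 2.10 cm × 10 = 21 mm.
1 mm over 1 m² is 1 L, so volume = 21 × 116.6 = 2448.6 L = 2.449 m³.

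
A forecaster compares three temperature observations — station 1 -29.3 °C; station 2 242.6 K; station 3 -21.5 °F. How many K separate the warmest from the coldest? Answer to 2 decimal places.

station 2: 242.6 K = -30.550 °C.
station 3: -21.5 °F = -29.722 °C.
Spread: (-29.300) − (-30.550) = 1.250 °C.

1.25 K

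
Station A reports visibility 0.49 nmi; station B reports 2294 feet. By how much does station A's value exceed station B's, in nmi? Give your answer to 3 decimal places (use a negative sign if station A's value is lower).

0.112 nmi

station B: 2294 ft = 0.37754 nmi.
Difference: 0.49000 − 0.37754 = 0.112 nmi.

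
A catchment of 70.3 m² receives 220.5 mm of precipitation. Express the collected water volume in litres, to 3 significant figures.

15500 litres

1 mm over 1 m² is 1 L, so volume = 220.5 × 70.3 = 15501.15 L ≈ 15500 L.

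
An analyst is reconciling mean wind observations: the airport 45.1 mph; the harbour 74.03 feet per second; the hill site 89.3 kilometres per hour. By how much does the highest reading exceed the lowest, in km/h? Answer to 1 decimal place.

16.7 km/h

the airport: 45.1 mph = 72.581 km/h.
the harbour: 74.03 ft/s = 81.232 km/h.
Spread: 89.300 − 72.581 = 16.7 km/h.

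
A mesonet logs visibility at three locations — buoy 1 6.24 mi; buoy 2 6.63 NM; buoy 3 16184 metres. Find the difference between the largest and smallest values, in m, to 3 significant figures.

6140 m

buoy 1: 6.24 SM = 10042.31 m.
buoy 2: 6.63 nmi = 12278.76 m.
Spread: 16184.00 − 10042.31 = 6140 m.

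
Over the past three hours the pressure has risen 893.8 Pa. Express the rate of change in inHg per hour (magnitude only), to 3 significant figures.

0.0880 inHg per hour

893.8 Pa / 3 h × 0.0002953 inHg/Pa = 0.0880 inHg/h.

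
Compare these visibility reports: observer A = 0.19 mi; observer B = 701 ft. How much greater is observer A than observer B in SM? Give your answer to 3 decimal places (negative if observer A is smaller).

0.057 SM

observer B: 701 ft = 0.13277 SM.
Difference: 0.19000 − 0.13277 = 0.057 SM.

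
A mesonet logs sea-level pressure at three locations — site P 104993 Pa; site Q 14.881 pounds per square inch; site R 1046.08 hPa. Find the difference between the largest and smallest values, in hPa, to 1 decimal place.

site P: 104993 Pa = 1049.930 hPa.
site Q: 14.881 psi = 1026.009 hPa.
Spread: 1049.930 − 1026.009 = 23.9 hPa.

23.9 hPa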